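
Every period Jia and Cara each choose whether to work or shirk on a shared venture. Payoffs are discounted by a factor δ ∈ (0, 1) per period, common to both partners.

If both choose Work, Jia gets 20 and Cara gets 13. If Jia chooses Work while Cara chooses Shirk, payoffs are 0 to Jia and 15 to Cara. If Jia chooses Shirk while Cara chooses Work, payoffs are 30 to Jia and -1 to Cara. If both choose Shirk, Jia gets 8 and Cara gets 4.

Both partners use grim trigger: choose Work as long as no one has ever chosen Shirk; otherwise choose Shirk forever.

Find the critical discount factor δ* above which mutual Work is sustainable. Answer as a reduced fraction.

5/11

Jia's threshold: (30−20)/(30−8) = 5/11.
Cara's threshold: (15−13)/(15−4) = 2/11.
5/11 > 2/11, so Jia binds and δ* = 5/11.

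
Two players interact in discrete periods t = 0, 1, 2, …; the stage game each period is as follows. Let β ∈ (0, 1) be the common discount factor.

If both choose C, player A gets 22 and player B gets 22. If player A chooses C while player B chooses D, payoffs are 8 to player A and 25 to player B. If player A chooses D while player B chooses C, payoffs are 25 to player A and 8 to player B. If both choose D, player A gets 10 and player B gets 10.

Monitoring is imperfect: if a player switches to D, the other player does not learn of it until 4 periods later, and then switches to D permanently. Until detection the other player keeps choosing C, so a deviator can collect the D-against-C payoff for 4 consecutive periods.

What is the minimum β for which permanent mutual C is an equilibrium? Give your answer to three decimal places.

0.669

The best deviation is to choose D for all 4 undetected periods, earning 25 each, then 10 forever once detected.
Deviation value: 25(1−β^4)/(1−β) + 10β^4/(1−β); cooperation value: 22/(1−β).
IC: 22 ≥ 25(1−β^4) + 10β^4 = 25 − 15β^4.
So β^4 ≥ 3/15 = 1/5, giving β ≥ (1/5)^(1/4) ≈ 0.669.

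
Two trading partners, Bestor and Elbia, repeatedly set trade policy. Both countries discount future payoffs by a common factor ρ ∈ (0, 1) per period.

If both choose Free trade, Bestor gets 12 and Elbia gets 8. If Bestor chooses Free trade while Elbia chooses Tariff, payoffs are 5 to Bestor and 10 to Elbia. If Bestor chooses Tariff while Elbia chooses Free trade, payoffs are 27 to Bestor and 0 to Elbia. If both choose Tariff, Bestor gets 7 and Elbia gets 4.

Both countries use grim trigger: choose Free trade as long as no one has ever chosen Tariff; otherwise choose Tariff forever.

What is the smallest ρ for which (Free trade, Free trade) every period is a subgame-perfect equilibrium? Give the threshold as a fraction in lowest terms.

3/4

Bestor: cooperation gives 12 each period; deviation gives 27 once then 7 forever.
  12/(1−ρ) ≥ 27 + 7ρ/(1−ρ) ⇒ ρ ≥ 15/20 = 3/4.
Elbia: cooperation gives 8 each period; deviation gives 10 once then 4 forever.
  ρ ≥ 2/6 = 1/3.
Both must hold, so the binding constraint is Bestor's: ρ ≥ 3/4.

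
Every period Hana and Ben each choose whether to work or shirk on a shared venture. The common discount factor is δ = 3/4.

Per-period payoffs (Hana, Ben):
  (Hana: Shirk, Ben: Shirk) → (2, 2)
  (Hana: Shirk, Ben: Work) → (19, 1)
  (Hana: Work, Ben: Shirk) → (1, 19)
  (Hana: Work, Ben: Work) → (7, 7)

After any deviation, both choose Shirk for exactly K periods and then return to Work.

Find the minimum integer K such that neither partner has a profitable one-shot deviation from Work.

6

IC: δ(1−δ^K)/(1−δ) ≥ (19−7)/(7−2) = 12/5.
With δ = 3/4: need 1 − δ^K ≥ 12/5·(1−3/4)/(3/4), i.e. δ^K ≤ 0.2000.
Since (3/4)^5 = 0.2373 and (3/4)^6 = 0.1780, the smallest such K is 6.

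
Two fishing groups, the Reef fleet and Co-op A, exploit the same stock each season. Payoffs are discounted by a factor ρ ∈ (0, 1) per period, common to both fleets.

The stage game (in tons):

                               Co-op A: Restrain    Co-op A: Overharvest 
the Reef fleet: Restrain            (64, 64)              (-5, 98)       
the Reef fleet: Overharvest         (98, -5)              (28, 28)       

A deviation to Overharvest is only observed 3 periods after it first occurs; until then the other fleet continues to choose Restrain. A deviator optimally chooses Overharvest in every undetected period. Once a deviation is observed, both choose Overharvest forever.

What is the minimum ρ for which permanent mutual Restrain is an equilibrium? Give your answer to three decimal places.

0.786

A deviator earns 98 for 3 periods, then 28 forever; cooperating earns 64 forever. Multiplying the IC by (1−ρ):
64 ≥ 98(1−ρ^3) + 28ρ^3, so 70·ρ^3 ≥ 34 and ρ^3 ≥ 17/35.
ρ ≥ (17/35)^(1/3) ≈ 0.786.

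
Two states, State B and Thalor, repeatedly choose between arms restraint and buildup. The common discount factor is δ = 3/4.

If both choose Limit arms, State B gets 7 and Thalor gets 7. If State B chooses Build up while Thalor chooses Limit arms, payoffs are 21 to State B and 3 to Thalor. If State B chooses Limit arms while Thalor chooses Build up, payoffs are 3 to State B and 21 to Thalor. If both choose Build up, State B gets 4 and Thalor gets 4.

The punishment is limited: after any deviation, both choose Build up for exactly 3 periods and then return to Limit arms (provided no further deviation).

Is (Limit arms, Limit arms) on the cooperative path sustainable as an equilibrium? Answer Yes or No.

A one-shot deviation gives 21 now, then 4 for 3 periods, then back to 7.
Gain from deviating: (21−7) today; loss: (7−4) in each of the next 3 periods.
No-deviation condition: (7−4)(δ+…+δ^3) ≥ 21−7, i.e. δ+…+δ^3 ≥ 14/3.
At δ = 3/4: δ+…+δ^3 = 1.7344 < 4.6667.
So cooperation is not sustainable.

No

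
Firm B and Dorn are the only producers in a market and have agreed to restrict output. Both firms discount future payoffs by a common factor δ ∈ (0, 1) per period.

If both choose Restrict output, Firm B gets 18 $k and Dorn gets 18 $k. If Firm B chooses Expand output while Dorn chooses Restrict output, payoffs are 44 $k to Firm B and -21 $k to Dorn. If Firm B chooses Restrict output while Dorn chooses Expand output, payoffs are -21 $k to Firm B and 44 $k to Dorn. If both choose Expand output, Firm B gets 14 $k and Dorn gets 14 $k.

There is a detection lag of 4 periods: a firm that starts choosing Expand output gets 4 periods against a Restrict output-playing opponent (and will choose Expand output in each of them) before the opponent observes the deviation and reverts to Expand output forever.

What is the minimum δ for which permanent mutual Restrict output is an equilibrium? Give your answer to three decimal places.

A deviator earns 44 for 4 periods, then 14 forever; cooperating earns 18 forever. Multiplying the IC by (1−δ):
18 ≥ 44(1−δ^4) + 14δ^4, so 30·δ^4 ≥ 26 and δ^4 ≥ 13/15.
δ ≥ (13/15)^(1/4) ≈ 0.965.

0.965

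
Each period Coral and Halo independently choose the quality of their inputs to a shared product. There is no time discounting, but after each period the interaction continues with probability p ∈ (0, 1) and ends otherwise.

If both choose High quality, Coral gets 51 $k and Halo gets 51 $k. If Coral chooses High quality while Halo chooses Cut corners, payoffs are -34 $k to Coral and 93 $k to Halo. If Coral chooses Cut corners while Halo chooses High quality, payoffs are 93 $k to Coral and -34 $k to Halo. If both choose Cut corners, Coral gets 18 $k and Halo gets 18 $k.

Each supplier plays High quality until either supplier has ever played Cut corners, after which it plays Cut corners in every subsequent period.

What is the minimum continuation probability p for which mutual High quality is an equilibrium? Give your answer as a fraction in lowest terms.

14/25

With no time discounting, the continuation probability p plays the role of the discount factor.
Grim-trigger IC: 51/(1−p) ≥ 93 + 18p/(1−p) ⇒ p ≥ (93−51)/(93−18) = 14/25.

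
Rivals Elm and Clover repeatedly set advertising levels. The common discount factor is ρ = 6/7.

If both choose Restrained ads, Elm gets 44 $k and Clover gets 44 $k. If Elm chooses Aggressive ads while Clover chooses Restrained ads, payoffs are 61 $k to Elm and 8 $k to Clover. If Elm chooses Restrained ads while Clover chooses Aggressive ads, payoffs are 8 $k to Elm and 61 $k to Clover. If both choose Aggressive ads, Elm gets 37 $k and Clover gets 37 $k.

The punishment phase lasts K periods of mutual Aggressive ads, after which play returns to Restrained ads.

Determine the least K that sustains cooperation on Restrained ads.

Need Σ_{k=1}^{K} ρ^k ≥ (61−44)/(44−37) = 2.4286 at ρ = 6/7.
At K = 3 the sum is 2.2216 < 2.4286; at K = 4 it is 2.7613 ≥ 2.4286.
So the minimum punishment length is K = 4.

4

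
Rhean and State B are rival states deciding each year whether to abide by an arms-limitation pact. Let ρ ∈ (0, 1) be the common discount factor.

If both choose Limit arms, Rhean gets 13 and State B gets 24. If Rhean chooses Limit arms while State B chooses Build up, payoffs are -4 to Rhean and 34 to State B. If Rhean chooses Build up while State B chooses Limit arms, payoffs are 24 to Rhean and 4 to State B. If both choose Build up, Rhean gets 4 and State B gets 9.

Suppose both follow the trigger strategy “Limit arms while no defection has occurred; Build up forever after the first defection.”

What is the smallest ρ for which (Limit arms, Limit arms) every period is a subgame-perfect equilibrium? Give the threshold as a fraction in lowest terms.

For Rhean: deviation gain 24−13 = 11, per-period punishment loss 13−4 = 9. IC gives ρ ≥ 11/20.
For State B: gain 10, loss 15 per period, so ρ ≥ 10/25 = 2/5.
The tighter constraint is Rhean's, so cooperation needs ρ ≥ 11/20.

11/20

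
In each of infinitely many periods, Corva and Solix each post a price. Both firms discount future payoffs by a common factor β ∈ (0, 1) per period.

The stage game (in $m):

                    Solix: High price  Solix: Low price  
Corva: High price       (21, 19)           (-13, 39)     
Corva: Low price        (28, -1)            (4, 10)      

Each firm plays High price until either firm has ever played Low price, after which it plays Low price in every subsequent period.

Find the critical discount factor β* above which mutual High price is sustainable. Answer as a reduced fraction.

Corva's threshold: (28−21)/(28−4) = 7/24.
Solix's threshold: (39−19)/(39−10) = 20/29.
7/24 < 20/29, so Solix binds and β* = 20/29.

20/29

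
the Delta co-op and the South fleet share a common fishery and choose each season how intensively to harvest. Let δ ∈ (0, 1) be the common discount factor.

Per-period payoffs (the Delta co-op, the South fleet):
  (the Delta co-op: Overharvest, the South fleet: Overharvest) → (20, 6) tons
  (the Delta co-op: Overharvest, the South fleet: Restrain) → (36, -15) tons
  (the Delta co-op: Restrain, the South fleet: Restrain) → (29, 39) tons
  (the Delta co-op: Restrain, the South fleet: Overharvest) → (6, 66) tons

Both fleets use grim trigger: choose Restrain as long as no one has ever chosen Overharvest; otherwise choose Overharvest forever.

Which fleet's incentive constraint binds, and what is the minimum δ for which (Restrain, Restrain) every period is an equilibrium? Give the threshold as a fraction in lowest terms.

the Delta co-op's threshold: (36−29)/(36−20) = 7/16.
the South fleet's threshold: (66−39)/(66−6) = 9/20.
7/16 < 9/20, so the South fleet binds and δ* = 9/20.

the South fleet; δ ≥ 9/20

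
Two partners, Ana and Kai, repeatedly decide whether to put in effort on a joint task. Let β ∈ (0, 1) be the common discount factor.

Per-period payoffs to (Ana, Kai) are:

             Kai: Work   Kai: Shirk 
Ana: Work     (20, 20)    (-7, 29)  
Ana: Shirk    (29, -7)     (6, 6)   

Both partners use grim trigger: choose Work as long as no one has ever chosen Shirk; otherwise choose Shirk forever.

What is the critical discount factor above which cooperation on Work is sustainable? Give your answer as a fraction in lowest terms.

9/23

20/(1−β) ≥ 29 + 6β/(1−β)
20 ≥ 29 − 23β
β ≥ 9/23.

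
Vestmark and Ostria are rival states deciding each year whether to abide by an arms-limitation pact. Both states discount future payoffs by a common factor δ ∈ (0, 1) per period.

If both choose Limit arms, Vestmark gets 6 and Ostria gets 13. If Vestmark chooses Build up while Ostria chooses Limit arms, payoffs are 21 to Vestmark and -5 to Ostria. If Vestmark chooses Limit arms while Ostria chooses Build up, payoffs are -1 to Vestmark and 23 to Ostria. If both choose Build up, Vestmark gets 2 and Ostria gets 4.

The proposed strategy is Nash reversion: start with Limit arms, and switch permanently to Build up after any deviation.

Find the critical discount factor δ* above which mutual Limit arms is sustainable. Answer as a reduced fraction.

15/19

Vestmark's threshold: (21−6)/(21−2) = 15/19.
Ostria's threshold: (23−13)/(23−4) = 10/19.
15/19 > 10/19, so Vestmark binds and δ* = 15/19.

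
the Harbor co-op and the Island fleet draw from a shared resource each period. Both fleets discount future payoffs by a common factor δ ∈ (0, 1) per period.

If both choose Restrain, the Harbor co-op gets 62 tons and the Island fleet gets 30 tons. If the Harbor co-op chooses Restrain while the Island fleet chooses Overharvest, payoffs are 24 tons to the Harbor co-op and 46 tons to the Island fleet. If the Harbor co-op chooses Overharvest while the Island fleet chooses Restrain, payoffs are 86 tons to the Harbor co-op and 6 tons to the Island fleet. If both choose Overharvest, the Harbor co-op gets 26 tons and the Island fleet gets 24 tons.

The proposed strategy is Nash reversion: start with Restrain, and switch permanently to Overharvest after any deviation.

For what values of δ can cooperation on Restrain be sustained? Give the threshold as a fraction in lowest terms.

8/11

the Harbor co-op's threshold: (86−62)/(86−26) = 2/5.
the Island fleet's threshold: (46−30)/(46−24) = 8/11.
2/5 < 8/11, so the Island fleet binds and δ* = 8/11.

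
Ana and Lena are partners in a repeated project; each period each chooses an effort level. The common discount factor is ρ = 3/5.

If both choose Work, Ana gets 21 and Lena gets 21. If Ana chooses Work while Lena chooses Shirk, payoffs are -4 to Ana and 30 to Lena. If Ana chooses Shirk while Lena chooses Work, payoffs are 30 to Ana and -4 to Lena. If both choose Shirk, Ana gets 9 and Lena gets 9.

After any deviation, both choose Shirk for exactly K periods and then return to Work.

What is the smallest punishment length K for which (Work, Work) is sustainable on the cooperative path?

IC: ρ(1−ρ^K)/(1−ρ) ≥ (30−21)/(21−9) = 3/4.
With ρ = 3/5: need 1 − ρ^K ≥ 3/4·(1−3/5)/(3/5), i.e. ρ^K ≤ 0.5000.
Since (3/5)^1 = 0.6000 and (3/5)^2 = 0.3600, the smallest such K is 2.

2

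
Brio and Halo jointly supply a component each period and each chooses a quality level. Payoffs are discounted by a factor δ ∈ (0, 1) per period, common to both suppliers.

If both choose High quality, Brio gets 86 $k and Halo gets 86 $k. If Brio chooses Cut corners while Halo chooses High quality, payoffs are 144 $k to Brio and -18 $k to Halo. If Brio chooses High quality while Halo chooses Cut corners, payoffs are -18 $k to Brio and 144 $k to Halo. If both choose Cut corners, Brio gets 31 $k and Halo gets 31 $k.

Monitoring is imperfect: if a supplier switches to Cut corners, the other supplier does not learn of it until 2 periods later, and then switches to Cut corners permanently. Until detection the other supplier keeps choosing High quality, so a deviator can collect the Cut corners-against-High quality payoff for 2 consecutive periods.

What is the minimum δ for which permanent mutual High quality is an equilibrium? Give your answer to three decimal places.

0.716

A deviator earns 144 for 2 periods, then 31 forever; cooperating earns 86 forever. Multiplying the IC by (1−δ):
86 ≥ 144(1−δ^2) + 31δ^2, so 113·δ^2 ≥ 58 and δ^2 ≥ 58/113.
δ ≥ (58/113)^(1/2) ≈ 0.716.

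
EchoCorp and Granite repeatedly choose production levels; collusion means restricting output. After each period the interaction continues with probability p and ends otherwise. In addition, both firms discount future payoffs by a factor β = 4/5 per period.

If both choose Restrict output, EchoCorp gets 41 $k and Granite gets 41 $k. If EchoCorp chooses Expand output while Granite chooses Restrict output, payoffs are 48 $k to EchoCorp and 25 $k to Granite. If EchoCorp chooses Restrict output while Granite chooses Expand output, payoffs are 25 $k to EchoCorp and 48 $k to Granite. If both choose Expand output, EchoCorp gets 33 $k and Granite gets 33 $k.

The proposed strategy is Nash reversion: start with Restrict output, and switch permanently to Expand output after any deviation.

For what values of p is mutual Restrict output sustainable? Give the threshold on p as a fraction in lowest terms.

With continuation probability p and discount β, the effective per-period discount factor is βp.
Grim-trigger IC: βp ≥ (48−41)/(48−33) = 7/15.
So p ≥ (7/15)/(4/5) = 7/12.

7/12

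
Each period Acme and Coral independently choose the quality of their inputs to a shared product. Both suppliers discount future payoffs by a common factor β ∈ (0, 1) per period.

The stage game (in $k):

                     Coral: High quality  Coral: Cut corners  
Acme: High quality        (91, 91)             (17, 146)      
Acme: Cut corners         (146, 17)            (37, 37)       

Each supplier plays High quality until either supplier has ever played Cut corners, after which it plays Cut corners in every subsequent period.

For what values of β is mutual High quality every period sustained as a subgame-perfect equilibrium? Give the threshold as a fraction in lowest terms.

55/109

One-period gain from deviating is 146 − 91 = 55. The loss is 91 − 37 = 54 in every subsequent period, with present value 54·β/(1−β).
Deviation is unprofitable when 54·β/(1−β) ≥ 55, i.e. β/(1−β) ≥ 55/54.
Equivalently β ≥ 55/(55+54) = 55/109.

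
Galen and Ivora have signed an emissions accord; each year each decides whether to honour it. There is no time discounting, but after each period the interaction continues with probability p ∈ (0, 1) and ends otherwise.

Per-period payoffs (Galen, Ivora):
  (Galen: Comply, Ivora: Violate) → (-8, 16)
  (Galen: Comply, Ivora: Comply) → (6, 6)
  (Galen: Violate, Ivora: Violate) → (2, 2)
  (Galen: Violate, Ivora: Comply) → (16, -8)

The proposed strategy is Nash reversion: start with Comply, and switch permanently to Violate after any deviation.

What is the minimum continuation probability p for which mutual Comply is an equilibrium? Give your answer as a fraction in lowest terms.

5/7

With no time discounting, the continuation probability p plays the role of the discount factor.
Grim-trigger IC: 6/(1−p) ≥ 16 + 2p/(1−p) ⇒ p ≥ (16−6)/(16−2) = 5/7.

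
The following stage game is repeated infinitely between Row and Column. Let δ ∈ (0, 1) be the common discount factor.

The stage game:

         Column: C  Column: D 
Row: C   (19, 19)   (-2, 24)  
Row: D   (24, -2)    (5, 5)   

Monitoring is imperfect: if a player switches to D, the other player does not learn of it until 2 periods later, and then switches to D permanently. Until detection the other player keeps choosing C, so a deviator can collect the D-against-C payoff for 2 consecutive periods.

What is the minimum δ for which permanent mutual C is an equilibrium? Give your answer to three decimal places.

0.513

The best deviation is to choose D for all 2 undetected periods, earning 24 each, then 5 forever once detected.
Deviation value: 24(1−δ^2)/(1−δ) + 5δ^2/(1−δ); cooperation value: 19/(1−δ).
IC: 19 ≥ 24(1−δ^2) + 5δ^2 = 24 − 19δ^2.
So δ^2 ≥ 5/19, giving δ ≥ (5/19)^(1/2) ≈ 0.513.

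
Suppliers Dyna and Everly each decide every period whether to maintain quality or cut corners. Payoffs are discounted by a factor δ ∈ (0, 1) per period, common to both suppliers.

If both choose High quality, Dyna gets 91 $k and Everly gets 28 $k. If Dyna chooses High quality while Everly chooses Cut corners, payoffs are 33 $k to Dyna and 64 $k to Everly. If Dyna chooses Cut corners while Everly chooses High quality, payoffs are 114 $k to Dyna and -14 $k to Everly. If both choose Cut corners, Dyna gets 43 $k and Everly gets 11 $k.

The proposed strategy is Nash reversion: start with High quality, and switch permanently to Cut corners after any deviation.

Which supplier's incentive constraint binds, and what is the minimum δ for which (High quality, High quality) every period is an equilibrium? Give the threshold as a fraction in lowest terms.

Everly; δ ≥ 36/53

Dyna's threshold: (114−91)/(114−43) = 23/71.
Everly's threshold: (64−28)/(64−11) = 36/53.
23/71 < 36/53, so Everly binds and δ* = 36/53.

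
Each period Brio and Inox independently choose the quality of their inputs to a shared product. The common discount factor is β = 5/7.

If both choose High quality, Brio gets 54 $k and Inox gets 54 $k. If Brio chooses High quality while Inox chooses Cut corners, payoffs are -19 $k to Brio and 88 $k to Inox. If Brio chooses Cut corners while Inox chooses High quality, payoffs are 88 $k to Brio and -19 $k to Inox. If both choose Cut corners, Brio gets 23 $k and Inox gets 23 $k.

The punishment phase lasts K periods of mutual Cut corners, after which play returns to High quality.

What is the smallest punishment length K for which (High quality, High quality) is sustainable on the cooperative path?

2

No profitable deviation requires (54−23)(β+…+β^K) ≥ 88−54, i.e. β+…+β^K ≥ 34/31 ≈ 1.0968.
With β = 5/7, the partial sums are K=1: 0.7143, K=2: 1.2245.
K = 2 is the first length at which the sum reaches 1.0968.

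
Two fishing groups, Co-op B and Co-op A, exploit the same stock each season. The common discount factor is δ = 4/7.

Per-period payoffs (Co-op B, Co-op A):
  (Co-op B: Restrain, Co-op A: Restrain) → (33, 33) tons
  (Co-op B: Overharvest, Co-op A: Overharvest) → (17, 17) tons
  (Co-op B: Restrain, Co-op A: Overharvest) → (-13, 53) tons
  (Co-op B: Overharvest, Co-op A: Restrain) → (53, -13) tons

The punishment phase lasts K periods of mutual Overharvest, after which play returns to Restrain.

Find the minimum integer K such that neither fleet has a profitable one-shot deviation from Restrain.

5

IC: δ(1−δ^K)/(1−δ) ≥ (53−33)/(33−17) = 5/4.
With δ = 4/7: need 1 − δ^K ≥ 5/4·(1−4/7)/(4/7), i.e. δ^K ≤ 0.0625.
Since (4/7)^4 = 0.1066 and (4/7)^5 = 0.0609, the smallest such K is 5.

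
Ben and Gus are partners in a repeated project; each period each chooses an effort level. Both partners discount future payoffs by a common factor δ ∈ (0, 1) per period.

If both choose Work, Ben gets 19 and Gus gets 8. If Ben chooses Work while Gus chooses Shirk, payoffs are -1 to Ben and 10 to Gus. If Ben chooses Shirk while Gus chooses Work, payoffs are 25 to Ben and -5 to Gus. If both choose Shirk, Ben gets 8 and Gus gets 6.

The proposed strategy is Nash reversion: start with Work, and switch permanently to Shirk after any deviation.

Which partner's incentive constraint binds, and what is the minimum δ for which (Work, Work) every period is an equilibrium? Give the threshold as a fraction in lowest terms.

Ben: cooperation gives 19 each period; deviation gives 25 once then 8 forever.
  19/(1−δ) ≥ 25 + 8δ/(1−δ) ⇒ δ ≥ 6/17.
Gus: cooperation gives 8 each period; deviation gives 10 once then 6 forever.
  δ ≥ 2/4 = 1/2.
Both must hold, so the binding constraint is Gus's: δ ≥ 1/2.

Gus; δ ≥ 1/2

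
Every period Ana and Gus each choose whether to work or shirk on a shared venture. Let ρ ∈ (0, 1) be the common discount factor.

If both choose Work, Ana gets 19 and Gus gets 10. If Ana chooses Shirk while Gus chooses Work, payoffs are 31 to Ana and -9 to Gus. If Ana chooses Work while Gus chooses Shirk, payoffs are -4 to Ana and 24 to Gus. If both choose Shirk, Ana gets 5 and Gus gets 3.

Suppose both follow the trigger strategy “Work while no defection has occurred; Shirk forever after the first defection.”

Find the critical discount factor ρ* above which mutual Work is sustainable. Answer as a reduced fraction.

2/3

Ana: cooperation gives 19 each period; deviation gives 31 once then 5 forever.
  19/(1−ρ) ≥ 31 + 5ρ/(1−ρ) ⇒ ρ ≥ 12/26 = 6/13.
Gus: cooperation gives 10 each period; deviation gives 24 once then 3 forever.
  ρ ≥ 14/21 = 2/3.
Both must hold, so the binding constraint is Gus's: ρ ≥ 2/3.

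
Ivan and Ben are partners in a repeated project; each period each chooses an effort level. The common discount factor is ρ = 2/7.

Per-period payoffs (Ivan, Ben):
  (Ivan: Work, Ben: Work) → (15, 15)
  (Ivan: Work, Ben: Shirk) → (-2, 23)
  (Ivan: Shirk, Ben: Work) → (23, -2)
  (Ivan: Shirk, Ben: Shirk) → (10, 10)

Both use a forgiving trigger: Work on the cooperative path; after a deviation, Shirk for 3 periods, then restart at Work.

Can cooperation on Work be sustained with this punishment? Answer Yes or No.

No

IC: ρ+…+ρ^3 ≥ (23−15)/(15−10) = 8/5.
At ρ = 2/7: partial sum = 0.3907 < 1.6000. Cooperation not sustainable.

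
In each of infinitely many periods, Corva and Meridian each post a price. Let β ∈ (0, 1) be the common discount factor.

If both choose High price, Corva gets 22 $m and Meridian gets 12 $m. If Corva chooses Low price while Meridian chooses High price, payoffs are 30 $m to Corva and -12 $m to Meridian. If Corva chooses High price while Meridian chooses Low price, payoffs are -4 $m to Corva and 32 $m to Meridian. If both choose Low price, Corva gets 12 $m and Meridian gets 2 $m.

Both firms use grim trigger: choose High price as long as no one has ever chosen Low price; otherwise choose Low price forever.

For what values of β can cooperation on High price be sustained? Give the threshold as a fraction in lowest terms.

2/3

Corva: cooperation gives 22 each period; deviation gives 30 once then 12 forever.
  22/(1−β) ≥ 30 + 12β/(1−β) ⇒ β ≥ 8/18 = 4/9.
Meridian: cooperation gives 12 each period; deviation gives 32 once then 2 forever.
  β ≥ 20/30 = 2/3.
Both must hold, so the binding constraint is Meridian's: β ≥ 2/3.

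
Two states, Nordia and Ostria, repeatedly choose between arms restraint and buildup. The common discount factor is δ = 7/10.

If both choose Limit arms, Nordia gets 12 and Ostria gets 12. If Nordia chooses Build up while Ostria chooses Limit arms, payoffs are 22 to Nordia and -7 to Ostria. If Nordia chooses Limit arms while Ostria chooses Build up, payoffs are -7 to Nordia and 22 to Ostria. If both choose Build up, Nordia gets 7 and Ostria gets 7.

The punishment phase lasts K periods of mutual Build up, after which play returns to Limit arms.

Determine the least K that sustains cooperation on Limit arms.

6

IC: δ(1−δ^K)/(1−δ) ≥ (22−12)/(12−7) = 2.
With δ = 7/10: need 1 − δ^K ≥ 2·(1−7/10)/(7/10), i.e. δ^K ≤ 0.1429.
Since (7/10)^5 = 0.1681 and (7/10)^6 = 0.1176, the smallest such K is 6.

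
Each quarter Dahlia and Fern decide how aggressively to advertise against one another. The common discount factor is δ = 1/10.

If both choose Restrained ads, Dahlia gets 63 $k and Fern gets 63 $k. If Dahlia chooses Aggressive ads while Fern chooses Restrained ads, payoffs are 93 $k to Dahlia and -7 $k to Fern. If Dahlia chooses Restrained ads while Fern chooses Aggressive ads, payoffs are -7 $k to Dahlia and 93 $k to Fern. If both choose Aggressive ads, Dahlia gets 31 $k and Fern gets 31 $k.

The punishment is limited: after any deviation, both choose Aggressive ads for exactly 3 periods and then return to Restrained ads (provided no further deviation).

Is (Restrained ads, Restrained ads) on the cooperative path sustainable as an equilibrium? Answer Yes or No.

No

Comparing payoff streams over the 4 periods until play realigns: cooperate → 63(1+δ+…+δ^3); deviate → 93 + 31(δ+…+δ^3).
Cooperation is sustained iff (63−31)(δ+…+δ^3) ≥ 93−63.
δ+…+δ^3 = 1/10·(1−(1/10)^3)/(1−1/10) = 0.1110, and (93−63)/(63−31) = 0.9375.
0.1110 < 0.9375, so cooperation is not sustainable.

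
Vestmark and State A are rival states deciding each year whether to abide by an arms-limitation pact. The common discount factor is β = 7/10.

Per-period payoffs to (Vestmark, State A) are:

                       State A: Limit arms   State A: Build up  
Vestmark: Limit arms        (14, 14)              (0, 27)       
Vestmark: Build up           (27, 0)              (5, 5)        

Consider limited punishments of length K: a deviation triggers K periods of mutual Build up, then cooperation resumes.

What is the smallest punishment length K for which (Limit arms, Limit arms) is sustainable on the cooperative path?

3

IC: β(1−β^K)/(1−β) ≥ (27−14)/(14−5) = 13/9.
With β = 7/10: need 1 − β^K ≥ 13/9·(1−7/10)/(7/10), i.e. β^K ≤ 0.3810.
Since (7/10)^2 = 0.4900 and (7/10)^3 = 0.3430, the smallest such K is 3.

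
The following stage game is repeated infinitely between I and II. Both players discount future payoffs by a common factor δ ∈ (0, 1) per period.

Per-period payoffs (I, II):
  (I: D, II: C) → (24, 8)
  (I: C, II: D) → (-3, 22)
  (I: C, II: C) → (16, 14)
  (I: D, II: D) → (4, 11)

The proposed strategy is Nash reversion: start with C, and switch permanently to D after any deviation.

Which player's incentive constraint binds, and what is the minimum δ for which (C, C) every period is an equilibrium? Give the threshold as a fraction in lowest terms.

II; δ ≥ 8/11

I: cooperation gives 16 each period; deviation gives 24 once then 4 forever.
  16/(1−δ) ≥ 24 + 4δ/(1−δ) ⇒ δ ≥ 8/20 = 2/5.
II: cooperation gives 14 each period; deviation gives 22 once then 11 forever.
  δ ≥ 8/11.
Both must hold, so the binding constraint is II's: δ ≥ 8/11.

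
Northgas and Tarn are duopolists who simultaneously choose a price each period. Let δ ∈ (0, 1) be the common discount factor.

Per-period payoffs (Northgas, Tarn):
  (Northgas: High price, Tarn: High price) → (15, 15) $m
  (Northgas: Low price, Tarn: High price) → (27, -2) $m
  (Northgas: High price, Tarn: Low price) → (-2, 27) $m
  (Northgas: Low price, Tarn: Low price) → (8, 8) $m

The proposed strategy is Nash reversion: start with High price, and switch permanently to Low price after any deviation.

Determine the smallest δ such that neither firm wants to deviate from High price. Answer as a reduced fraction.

12/19

15/(1−δ) ≥ 27 + 8δ/(1−δ)
15 ≥ 27 − 19δ
δ ≥ 12/19.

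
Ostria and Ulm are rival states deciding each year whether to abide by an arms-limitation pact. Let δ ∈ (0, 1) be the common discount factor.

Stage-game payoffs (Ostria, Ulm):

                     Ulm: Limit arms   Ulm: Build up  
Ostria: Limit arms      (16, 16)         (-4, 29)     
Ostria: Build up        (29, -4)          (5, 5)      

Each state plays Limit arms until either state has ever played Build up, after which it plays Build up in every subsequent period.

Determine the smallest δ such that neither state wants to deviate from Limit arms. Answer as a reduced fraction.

13/24

Cooperation forever yields 16 each period: 16/(1−δ).
Deviating yields 29 once, then 5 forever: 29 + 5δ/(1−δ).
No profitable deviation requires 16/(1−δ) ≥ 29 + 5δ/(1−δ).
Multiplying by (1−δ): 16 ≥ 29(1−δ) + 5δ = 29 − 24δ.
So 24δ ≥ 13, i.e. δ ≥ 13/24.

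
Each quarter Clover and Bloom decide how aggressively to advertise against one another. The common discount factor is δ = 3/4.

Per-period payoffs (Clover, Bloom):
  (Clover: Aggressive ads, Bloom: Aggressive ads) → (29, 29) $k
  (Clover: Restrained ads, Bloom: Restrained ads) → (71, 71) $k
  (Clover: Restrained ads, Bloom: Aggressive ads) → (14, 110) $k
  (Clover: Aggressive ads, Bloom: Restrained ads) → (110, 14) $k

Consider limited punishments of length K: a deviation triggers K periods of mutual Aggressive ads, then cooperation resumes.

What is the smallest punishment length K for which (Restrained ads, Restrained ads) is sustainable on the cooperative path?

IC: δ(1−δ^K)/(1−δ) ≥ (110−71)/(71−29) = 13/14.
With δ = 3/4: need 1 − δ^K ≥ 13/14·(1−3/4)/(3/4), i.e. δ^K ≤ 0.6905.
Since (3/4)^1 = 0.7500 and (3/4)^2 = 0.5625, the smallest such K is 2.

2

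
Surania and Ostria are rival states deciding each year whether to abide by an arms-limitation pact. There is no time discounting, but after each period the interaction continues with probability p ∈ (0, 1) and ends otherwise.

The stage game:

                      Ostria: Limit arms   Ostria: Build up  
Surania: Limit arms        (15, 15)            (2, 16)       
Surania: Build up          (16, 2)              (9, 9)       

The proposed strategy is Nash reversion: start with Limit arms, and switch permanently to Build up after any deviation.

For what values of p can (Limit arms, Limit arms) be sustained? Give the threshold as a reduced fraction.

Expected cooperation value is 15 + p·15 + p²·15 + … = 15/(1−p); deviation gives 16 + p·9/(1−p).
15 ≥ 16(1−p) + 9p ⇒ 7p ≥ 1 ⇒ p ≥ 1/7.

1/7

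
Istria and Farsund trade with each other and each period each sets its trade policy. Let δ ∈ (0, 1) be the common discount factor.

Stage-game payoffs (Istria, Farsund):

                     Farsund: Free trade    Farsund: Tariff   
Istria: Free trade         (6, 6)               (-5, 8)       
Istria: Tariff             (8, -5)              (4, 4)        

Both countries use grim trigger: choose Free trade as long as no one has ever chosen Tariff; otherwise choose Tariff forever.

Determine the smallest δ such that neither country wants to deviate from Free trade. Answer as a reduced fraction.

1/2

Under grim trigger the critical discount factor is (T−C)/(T−P) with T = 8, C = 6, P = 4.
δ* = (8−6)/(8−4) = 2/4 = 1/2.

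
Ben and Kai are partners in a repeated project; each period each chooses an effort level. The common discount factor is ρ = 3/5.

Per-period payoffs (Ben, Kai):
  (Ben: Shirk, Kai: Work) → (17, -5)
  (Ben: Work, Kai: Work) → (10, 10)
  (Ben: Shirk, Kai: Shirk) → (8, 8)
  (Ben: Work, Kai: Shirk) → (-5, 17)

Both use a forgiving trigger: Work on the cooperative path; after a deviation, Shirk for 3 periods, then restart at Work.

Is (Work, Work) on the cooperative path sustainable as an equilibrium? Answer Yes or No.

Comparing payoff streams over the 4 periods until play realigns: cooperate → 10(1+ρ+…+ρ^3); deviate → 17 + 8(ρ+…+ρ^3).
Cooperation is sustained iff (10−8)(ρ+…+ρ^3) ≥ 17−10.
ρ+…+ρ^3 = 3/5·(1−(3/5)^3)/(1−3/5) = 1.1760, and (17−10)/(10−8) = 3.5000.
1.1760 < 3.5000, so cooperation is not sustainable.

No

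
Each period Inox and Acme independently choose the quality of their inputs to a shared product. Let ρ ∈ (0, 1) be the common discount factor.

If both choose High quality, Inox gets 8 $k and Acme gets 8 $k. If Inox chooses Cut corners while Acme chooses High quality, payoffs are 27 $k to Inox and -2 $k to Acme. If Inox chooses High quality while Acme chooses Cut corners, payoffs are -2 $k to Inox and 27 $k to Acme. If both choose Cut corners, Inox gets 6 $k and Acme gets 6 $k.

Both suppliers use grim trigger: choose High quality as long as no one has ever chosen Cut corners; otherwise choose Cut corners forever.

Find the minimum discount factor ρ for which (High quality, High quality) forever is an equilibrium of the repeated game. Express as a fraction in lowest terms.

Under grim trigger the critical discount factor is (T−C)/(T−P) with T = 27, C = 8, P = 6.
ρ* = (27−8)/(27−6) = 19/21.

19/21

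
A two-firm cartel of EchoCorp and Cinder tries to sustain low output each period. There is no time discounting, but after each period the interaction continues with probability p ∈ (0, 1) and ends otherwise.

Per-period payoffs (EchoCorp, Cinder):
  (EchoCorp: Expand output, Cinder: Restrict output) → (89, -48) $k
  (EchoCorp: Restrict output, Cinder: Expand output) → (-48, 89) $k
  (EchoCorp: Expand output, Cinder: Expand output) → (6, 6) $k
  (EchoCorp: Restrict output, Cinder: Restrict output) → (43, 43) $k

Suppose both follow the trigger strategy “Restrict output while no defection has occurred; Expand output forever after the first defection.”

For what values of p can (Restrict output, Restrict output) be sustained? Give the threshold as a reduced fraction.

46/83

With no time discounting, the continuation probability p plays the role of the discount factor.
Grim-trigger IC: 43/(1−p) ≥ 89 + 6p/(1−p) ⇒ p ≥ (89−43)/(89−6) = 46/83.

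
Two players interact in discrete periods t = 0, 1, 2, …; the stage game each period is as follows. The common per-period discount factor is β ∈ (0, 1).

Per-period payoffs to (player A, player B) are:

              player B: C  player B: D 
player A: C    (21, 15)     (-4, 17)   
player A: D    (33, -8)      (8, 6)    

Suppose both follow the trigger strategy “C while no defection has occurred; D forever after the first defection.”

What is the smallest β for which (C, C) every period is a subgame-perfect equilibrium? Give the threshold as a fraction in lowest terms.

player A: cooperation gives 21 each period; deviation gives 33 once then 8 forever.
  21/(1−β) ≥ 33 + 8β/(1−β) ⇒ β ≥ 12/25.
player B: cooperation gives 15 each period; deviation gives 17 once then 6 forever.
  β ≥ 2/11.
Both must hold, so the binding constraint is player A's: β ≥ 12/25.

12/25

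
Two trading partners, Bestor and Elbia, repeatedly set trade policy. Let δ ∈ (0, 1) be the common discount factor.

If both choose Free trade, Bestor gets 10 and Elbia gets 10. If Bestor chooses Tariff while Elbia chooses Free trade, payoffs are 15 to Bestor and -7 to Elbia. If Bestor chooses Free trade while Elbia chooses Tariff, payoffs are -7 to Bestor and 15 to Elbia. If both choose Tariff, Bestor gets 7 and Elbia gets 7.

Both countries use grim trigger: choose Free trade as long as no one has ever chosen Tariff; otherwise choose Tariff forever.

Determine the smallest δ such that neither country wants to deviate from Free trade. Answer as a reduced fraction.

Under grim trigger the critical discount factor is (T−C)/(T−P) with T = 15, C = 10, P = 7.
δ* = (15−10)/(15−7) = 5/8.

5/8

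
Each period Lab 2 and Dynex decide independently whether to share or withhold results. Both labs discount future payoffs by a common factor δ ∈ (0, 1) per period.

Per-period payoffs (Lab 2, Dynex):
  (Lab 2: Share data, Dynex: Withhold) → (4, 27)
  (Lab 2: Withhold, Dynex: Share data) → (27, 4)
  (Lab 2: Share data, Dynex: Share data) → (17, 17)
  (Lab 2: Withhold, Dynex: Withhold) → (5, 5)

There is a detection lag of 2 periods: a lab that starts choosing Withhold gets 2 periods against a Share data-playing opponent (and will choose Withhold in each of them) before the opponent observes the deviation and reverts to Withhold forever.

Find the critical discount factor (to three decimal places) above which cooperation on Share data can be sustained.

Deviating for the 2 undetected periods gains 27−17 = 10 per period over cooperation, then loses 17−5 = 12 per period forever once punishment starts.
Gain: 10(1 + δ + … + δ^1); loss: 12·δ^2/(1−δ).
No profitable deviation ⇔ 10(1−δ^2) ≤ 12·δ^2, i.e. δ^2 ≥ 10/(10+12) = 5/11.
Hence δ ≥ (5/11)^(1/2) ≈ 0.674.

0.674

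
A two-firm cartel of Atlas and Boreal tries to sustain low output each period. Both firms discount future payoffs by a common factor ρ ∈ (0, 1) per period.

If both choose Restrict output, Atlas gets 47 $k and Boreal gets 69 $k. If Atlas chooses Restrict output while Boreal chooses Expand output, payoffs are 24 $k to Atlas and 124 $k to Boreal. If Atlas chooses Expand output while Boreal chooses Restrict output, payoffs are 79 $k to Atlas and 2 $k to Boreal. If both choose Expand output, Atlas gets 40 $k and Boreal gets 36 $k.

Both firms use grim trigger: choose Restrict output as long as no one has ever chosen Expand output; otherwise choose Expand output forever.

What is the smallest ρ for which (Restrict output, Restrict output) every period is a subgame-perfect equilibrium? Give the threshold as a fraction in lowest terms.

For Atlas: deviation gain 79−47 = 32, per-period punishment loss 47−40 = 7. IC gives ρ ≥ 32/39.
For Boreal: gain 55, loss 33 per period, so ρ ≥ 55/88 = 5/8.
The tighter constraint is Atlas's, so cooperation needs ρ ≥ 32/39.

32/39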